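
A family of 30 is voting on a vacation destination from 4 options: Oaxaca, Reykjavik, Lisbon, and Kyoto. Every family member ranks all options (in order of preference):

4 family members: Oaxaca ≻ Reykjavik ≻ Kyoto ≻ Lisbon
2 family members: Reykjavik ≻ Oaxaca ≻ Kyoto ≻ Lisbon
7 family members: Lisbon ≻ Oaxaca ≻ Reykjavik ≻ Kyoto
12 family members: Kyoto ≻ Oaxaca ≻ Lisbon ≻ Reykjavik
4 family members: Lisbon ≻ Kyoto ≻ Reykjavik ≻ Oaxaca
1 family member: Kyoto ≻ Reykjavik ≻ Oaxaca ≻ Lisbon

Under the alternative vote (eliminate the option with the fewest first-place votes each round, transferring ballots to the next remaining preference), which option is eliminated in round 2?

Round 1: Oaxaca 4, Reykjavik 2, Lisbon 11, Kyoto 13. Eliminate Reykjavik.
Round 2: Oaxaca 6, Lisbon 11, Kyoto 13. Eliminate Oaxaca.

Oaxaca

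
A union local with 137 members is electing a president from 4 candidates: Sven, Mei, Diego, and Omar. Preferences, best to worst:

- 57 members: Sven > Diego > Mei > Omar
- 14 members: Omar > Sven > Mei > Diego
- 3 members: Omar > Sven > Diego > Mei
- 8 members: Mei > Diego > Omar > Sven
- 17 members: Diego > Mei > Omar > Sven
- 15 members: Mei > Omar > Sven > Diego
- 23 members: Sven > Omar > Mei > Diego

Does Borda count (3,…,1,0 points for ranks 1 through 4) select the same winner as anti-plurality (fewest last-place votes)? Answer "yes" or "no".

no

Borda — scores: Sven 289, Mei 197, Diego 184, Omar 152. Winner: Sven.
Anti-plurality — last-place votes: Sven 25, Mei 3, Diego 52, Omar 57. Winner: Mei.
The two methods disagree.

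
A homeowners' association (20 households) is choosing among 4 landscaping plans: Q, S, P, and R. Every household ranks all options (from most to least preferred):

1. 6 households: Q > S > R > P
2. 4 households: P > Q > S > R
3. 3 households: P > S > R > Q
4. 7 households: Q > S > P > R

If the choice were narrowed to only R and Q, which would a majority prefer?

Voters preferring R to Q: 3; preferring Q to R: 17.
Q wins the head-to-head.

Q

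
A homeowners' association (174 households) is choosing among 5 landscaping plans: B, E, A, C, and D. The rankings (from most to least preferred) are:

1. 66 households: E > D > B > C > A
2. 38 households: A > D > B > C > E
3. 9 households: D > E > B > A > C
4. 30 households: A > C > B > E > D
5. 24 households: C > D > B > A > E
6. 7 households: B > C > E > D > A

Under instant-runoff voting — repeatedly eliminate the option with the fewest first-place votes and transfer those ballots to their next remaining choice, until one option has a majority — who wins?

A

Round 1: B 7, E 66, A 68, C 24, D 9. Eliminate B.
Round 2: E 66, A 68, C 31, D 9. Eliminate D.
Round 3: E 75, A 68, C 31. Eliminate C.
Round 4: E 82, A 92. A has a majority.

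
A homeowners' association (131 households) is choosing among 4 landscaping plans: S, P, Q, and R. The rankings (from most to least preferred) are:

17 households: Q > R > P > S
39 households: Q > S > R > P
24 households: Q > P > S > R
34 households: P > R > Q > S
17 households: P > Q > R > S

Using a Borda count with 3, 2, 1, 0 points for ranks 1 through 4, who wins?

Q

S: 17·0 + 39·2 + 24·1 + 34·0 + 17·0 = 102
P: 17·1 + 39·0 + 24·2 + 34·3 + 17·3 = 218
Q: 17·3 + 39·3 + 24·3 + 34·1 + 17·2 = 308
R: 17·2 + 39·1 + 24·0 + 34·2 + 17·1 = 158
Q has the highest Borda score (308).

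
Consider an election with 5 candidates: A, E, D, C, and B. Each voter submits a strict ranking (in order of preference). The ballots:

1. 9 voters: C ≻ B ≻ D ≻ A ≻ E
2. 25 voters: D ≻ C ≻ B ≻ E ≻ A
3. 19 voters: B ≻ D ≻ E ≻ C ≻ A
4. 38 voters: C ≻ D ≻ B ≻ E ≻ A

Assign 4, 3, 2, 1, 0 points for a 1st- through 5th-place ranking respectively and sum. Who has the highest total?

A: 9·1 + 25·0 + 19·0 + 38·0 = 9
E: 9·0 + 25·1 + 19·2 + 38·1 = 101
D: 9·2 + 25·4 + 19·3 + 38·3 = 289
C: 9·4 + 25·3 + 19·1 + 38·4 = 282
B: 9·3 + 25·2 + 19·4 + 38·2 = 229
D has the highest Borda score (289).

D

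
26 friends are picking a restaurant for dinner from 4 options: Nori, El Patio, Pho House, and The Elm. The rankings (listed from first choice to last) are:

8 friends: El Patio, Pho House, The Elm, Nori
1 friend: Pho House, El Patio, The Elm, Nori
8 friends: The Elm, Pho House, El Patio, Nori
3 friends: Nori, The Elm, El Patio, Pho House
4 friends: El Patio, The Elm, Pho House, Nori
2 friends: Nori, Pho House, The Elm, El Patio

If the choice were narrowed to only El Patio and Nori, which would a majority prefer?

El Patio

Voters preferring El Patio to Nori: 21; preferring Nori to El Patio: 5.
El Patio wins the head-to-head.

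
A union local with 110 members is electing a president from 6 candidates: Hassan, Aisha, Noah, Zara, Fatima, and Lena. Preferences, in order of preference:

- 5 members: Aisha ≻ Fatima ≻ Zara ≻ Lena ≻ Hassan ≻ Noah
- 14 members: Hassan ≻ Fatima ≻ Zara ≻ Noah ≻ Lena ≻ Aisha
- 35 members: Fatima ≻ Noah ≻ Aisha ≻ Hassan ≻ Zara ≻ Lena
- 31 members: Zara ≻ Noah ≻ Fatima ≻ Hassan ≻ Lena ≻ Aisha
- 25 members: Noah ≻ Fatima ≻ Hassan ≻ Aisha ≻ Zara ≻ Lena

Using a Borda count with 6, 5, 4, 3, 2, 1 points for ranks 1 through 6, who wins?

Hassan: 5·2 + 14·6 + 35·3 + 31·3 + 25·4 = 392
Aisha: 5·6 + 14·1 + 35·4 + 31·1 + 25·3 = 290
Noah: 5·1 + 14·3 + 35·5 + 31·5 + 25·6 = 527
Zara: 5·4 + 14·4 + 35·2 + 31·6 + 25·2 = 382
Fatima: 5·5 + 14·5 + 35·6 + 31·4 + 25·5 = 554
Lena: 5·3 + 14·2 + 35·1 + 31·2 + 25·1 = 165
Fatima has the highest Borda score (554).

Fatima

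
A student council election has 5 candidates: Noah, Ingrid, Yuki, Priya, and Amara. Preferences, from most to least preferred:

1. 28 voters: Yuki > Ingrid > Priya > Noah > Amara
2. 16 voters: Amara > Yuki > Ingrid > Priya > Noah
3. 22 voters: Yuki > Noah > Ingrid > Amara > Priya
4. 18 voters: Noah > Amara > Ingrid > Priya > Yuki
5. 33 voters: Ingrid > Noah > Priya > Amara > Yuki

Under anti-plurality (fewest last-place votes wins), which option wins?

Ingrid

Last-place votes: Noah 16, Ingrid 0, Yuki 51, Priya 22, Amara 28.
Ingrid is ranked last by the fewest voters, so Ingrid wins.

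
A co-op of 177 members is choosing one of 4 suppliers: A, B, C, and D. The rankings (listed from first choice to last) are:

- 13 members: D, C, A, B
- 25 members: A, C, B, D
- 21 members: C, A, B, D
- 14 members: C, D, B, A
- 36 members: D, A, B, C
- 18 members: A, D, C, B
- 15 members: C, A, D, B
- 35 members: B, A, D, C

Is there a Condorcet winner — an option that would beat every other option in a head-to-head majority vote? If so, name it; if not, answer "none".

A

A vs B: 128–49 for A.
A vs C: 114–63 for A.
A vs D: 114–63 for A.
A beats every other option head-to-head.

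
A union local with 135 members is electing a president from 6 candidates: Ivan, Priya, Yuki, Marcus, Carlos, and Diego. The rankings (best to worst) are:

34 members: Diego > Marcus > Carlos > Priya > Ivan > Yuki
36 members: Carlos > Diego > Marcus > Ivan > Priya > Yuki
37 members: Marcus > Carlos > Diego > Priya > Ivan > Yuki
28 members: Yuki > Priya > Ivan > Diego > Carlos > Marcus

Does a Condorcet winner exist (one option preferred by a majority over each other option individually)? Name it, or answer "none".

none

Checking pairwise contests:
Priya beats Ivan 99–36.
Marcus beats Priya 107–28.
Ivan beats Yuki 107–28.
Diego beats Marcus 98–37.
Marcus beats Carlos 71–64.
Carlos beats Diego 73–62.
Every option loses at least one head-to-head, so there is no Condorcet winner.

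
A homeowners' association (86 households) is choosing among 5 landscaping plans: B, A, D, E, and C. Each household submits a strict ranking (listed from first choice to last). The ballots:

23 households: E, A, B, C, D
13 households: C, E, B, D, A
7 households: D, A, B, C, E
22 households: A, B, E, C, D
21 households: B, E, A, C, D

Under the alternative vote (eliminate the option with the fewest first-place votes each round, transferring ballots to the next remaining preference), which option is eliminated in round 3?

Round 1: B 21, A 22, D 7, E 23, C 13. Eliminate D.
Round 2: B 21, A 29, E 23, C 13. Eliminate C.
Round 3: B 21, A 29, E 36. Eliminate B.

B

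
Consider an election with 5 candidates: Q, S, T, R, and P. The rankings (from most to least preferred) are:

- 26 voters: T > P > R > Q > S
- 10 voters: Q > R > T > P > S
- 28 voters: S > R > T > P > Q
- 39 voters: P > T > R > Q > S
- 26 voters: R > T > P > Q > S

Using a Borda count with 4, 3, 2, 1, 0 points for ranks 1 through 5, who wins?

Q: 26·1 + 10·4 + 28·0 + 39·1 + 26·1 = 131
S: 26·0 + 10·0 + 28·4 + 39·0 + 26·0 = 112
T: 26·4 + 10·2 + 28·2 + 39·3 + 26·3 = 375
R: 26·2 + 10·3 + 28·3 + 39·2 + 26·4 = 348
P: 26·3 + 10·1 + 28·1 + 39·4 + 26·2 = 324
T has the highest Borda score (375).

T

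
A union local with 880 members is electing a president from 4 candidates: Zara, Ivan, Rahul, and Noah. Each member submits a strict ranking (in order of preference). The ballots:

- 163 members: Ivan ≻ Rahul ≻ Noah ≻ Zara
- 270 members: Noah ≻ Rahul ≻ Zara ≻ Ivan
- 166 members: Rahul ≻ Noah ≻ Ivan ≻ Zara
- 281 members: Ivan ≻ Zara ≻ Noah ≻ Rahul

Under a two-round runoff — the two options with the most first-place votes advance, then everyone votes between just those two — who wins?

Ivan

Round 1 first-place votes: Zara 0, Ivan 444, Rahul 166, Noah 270.
Ivan and Noah advance.
Runoff: Ivan is preferred to Noah by 444 voters; Noah by 436.
Ivan wins the runoff.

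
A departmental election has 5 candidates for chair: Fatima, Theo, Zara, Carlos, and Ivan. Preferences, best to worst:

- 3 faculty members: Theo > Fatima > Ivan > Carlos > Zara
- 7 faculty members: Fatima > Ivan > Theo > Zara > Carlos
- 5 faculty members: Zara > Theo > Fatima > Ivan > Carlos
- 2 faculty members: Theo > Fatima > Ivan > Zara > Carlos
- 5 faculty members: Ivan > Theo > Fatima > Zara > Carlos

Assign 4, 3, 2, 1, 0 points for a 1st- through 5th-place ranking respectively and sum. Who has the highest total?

Fatima: 3·3 + 7·4 + 5·2 + 2·3 + 5·2 = 63
Theo: 3·4 + 7·2 + 5·3 + 2·4 + 5·3 = 64
Zara: 3·0 + 7·1 + 5·4 + 2·1 + 5·1 = 34
Carlos: 3·1 + 7·0 + 5·0 + 2·0 + 5·0 = 3
Ivan: 3·2 + 7·3 + 5·1 + 2·2 + 5·4 = 56
Theo has the highest Borda score (64).

Theo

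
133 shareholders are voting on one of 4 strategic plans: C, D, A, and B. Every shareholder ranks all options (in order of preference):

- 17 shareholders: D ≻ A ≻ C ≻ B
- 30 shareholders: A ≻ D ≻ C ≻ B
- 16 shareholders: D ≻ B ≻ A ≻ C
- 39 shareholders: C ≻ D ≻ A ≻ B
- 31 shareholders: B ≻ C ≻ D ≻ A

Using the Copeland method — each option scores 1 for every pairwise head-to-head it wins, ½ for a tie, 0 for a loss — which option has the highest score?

C: beats D, A, and B → score 3.
D: beats A and B; loses to C → score 2.
A: beats B; loses to C and D → score 1.
B: loses to C, D, and A → score 0.
C has the best pairwise record.

C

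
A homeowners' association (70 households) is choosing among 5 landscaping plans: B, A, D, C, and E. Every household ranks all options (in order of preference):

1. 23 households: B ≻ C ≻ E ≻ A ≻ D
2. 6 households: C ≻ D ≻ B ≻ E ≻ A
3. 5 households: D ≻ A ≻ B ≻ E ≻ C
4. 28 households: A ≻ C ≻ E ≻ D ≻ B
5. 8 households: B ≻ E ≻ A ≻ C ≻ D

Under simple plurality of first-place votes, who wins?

B

First-place votes: B 31, A 28, D 5, C 6, E 0.
B has the most first-place votes.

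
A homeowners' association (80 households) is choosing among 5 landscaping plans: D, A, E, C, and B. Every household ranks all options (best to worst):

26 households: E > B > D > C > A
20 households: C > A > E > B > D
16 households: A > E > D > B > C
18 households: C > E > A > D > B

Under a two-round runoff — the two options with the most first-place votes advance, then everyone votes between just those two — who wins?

Round 1 first-place votes: D 0, A 16, E 26, C 38, B 0.
C and E advance.
Runoff: C is preferred to E by 38 voters; E by 42.
E wins the runoff.

E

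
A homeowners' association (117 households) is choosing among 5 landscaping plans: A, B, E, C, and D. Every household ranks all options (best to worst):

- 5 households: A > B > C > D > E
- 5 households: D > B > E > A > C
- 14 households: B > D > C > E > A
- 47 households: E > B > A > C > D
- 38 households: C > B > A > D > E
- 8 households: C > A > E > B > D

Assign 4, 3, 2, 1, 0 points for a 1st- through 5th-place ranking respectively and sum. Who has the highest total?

A: 5·4 + 5·1 + 14·0 + 47·2 + 38·2 + 8·3 = 219
B: 5·3 + 5·3 + 14·4 + 47·3 + 38·3 + 8·1 = 349
E: 5·0 + 5·2 + 14·1 + 47·4 + 38·0 + 8·2 = 228
C: 5·2 + 5·0 + 14·2 + 47·1 + 38·4 + 8·4 = 269
D: 5·1 + 5·4 + 14·3 + 47·0 + 38·1 + 8·0 = 105
B has the highest Borda score (349).

B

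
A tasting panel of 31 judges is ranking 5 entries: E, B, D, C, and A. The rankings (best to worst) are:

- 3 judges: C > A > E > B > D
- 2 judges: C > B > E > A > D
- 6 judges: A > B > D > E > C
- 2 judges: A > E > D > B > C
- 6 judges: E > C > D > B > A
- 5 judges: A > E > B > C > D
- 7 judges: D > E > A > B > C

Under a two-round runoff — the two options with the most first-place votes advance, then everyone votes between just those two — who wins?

A

Round 1 first-place votes: E 6, B 0, D 7, C 5, A 13.
A and D advance.
Runoff: A is preferred to D by 18 voters; D by 13.
A wins the runoff.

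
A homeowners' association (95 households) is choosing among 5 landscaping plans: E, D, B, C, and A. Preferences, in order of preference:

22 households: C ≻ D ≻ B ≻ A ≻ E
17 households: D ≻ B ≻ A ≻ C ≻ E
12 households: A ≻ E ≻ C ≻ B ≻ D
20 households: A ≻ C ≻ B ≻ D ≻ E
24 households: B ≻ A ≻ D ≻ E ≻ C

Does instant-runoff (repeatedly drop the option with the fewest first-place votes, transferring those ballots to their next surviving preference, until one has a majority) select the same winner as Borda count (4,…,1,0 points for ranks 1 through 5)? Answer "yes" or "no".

no

Instant-runoff — R1 E 0, D 17, B 24, C 22, A 32 (E out); R2 D 17, B 24, C 22, A 32 (D out); R3 B 41, C 22, A 32 (C out); R4 B 63, A 32 (B winner). Winner: B.
Borda — scores: E 60, D 202, B 243, C 189, A 256. Winner: A.
The two methods disagree.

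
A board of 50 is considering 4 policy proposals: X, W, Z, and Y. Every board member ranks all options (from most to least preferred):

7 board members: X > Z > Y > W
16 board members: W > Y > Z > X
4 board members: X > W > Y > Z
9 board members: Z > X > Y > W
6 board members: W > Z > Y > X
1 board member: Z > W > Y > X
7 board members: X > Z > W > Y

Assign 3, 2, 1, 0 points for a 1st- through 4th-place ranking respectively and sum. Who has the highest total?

X: 7·3 + 16·0 + 4·3 + 9·2 + 6·0 + 1·0 + 7·3 = 72
W: 7·0 + 16·3 + 4·2 + 9·0 + 6·3 + 1·2 + 7·1 = 83
Z: 7·2 + 16·1 + 4·0 + 9·3 + 6·2 + 1·3 + 7·2 = 86
Y: 7·1 + 16·2 + 4·1 + 9·1 + 6·1 + 1·1 + 7·0 = 59
Z has the highest Borda score (86).

Z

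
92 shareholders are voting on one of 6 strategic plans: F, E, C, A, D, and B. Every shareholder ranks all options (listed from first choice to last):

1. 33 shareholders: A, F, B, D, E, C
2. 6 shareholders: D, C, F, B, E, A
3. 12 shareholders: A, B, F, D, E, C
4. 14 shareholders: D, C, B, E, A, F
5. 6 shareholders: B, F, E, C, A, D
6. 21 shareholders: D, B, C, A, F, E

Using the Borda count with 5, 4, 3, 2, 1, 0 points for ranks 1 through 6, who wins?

B

F: 33·4 + 6·3 + 12·3 + 14·0 + 6·4 + 21·1 = 231
E: 33·1 + 6·1 + 12·1 + 14·2 + 6·3 + 21·0 = 97
C: 33·0 + 6·4 + 12·0 + 14·4 + 6·2 + 21·3 = 155
A: 33·5 + 6·0 + 12·5 + 14·1 + 6·1 + 21·2 = 287
D: 33·2 + 6·5 + 12·2 + 14·5 + 6·0 + 21·5 = 295
B: 33·3 + 6·2 + 12·4 + 14·3 + 6·5 + 21·4 = 315
B has the highest Borda score (315).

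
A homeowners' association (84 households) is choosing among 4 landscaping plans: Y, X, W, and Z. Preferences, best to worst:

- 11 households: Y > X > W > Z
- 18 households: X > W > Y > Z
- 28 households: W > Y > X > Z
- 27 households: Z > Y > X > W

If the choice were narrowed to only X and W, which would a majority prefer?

X

Voters preferring X to W: 56; preferring W to X: 28.
X wins the head-to-head.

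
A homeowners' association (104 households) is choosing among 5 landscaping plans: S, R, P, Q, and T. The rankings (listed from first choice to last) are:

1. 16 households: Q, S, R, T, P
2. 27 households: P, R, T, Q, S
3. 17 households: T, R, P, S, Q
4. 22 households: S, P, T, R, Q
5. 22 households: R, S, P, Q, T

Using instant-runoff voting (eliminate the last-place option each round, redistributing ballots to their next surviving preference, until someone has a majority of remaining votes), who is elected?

Round 1: S 22, R 22, P 27, Q 16, T 17. Eliminate Q.
Round 2: S 38, R 22, P 27, T 17. Eliminate T.
Round 3: S 38, R 39, P 27. Eliminate P.
Round 4: S 38, R 66. R has a majority.

R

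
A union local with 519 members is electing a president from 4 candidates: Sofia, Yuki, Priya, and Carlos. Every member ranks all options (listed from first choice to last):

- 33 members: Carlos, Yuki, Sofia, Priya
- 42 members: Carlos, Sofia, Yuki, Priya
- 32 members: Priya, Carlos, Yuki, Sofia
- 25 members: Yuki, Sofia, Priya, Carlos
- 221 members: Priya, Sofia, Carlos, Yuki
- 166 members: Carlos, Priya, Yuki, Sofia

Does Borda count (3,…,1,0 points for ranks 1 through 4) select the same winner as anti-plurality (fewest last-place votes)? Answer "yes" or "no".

Borda — scores: Sofia 609, Yuki 381, Priya 1116, Carlos 1008. Winner: Priya.
Anti-plurality — last-place votes: Sofia 198, Yuki 221, Priya 75, Carlos 25. Winner: Carlos.
The two methods disagree.

no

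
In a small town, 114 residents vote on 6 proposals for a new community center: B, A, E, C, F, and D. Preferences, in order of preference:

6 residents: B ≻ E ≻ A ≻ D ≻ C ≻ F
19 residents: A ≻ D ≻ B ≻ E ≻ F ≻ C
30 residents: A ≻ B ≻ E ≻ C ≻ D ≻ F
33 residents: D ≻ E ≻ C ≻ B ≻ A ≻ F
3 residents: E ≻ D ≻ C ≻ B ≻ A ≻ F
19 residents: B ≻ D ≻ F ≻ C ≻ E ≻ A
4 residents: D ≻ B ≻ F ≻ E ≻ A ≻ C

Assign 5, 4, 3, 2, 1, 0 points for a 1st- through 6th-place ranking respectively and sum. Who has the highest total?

D

B: 6·5 + 19·3 + 30·4 + 33·2 + 3·2 + 19·5 + 4·4 = 390
A: 6·3 + 19·5 + 30·5 + 33·1 + 3·1 + 19·0 + 4·1 = 303
E: 6·4 + 19·2 + 30·3 + 33·4 + 3·5 + 19·1 + 4·2 = 326
C: 6·1 + 19·0 + 30·2 + 33·3 + 3·3 + 19·2 + 4·0 = 212
F: 6·0 + 19·1 + 30·0 + 33·0 + 3·0 + 19·3 + 4·3 = 88
D: 6·2 + 19·4 + 30·1 + 33·5 + 3·4 + 19·4 + 4·5 = 391
D has the highest Borda score (391).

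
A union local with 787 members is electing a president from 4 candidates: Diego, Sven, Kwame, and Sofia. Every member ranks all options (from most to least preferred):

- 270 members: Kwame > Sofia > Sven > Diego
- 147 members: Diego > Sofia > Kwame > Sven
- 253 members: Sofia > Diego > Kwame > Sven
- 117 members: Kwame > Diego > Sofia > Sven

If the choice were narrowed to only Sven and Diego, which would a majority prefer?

Diego

Voters preferring Sven to Diego: 270; preferring Diego to Sven: 517.
Diego wins the head-to-head.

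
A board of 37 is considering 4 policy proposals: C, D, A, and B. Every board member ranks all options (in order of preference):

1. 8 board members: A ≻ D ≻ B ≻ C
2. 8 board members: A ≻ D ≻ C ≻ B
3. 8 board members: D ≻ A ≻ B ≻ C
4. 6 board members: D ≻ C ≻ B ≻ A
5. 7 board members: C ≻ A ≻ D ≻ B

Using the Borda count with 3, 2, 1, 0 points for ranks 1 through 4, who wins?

C: 8·0 + 8·1 + 8·0 + 6·2 + 7·3 = 41
D: 8·2 + 8·2 + 8·3 + 6·3 + 7·1 = 81
A: 8·3 + 8·3 + 8·2 + 6·0 + 7·2 = 78
B: 8·1 + 8·0 + 8·1 + 6·1 + 7·0 = 22
D has the highest Borda score (81).

D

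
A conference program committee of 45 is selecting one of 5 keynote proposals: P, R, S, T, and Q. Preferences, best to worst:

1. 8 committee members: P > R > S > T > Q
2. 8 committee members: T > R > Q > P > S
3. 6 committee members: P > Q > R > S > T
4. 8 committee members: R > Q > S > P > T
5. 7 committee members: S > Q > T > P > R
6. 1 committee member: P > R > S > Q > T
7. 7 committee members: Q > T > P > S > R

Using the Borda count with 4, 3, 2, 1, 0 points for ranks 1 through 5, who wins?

P: 8·4 + 8·1 + 6·4 + 8·1 + 7·1 + 1·4 + 7·2 = 97
R: 8·3 + 8·3 + 6·2 + 8·4 + 7·0 + 1·3 + 7·0 = 95
S: 8·2 + 8·0 + 6·1 + 8·2 + 7·4 + 1·2 + 7·1 = 75
T: 8·1 + 8·4 + 6·0 + 8·0 + 7·2 + 1·0 + 7·3 = 75
Q: 8·0 + 8·2 + 6·3 + 8·3 + 7·3 + 1·1 + 7·4 = 108
Q has the highest Borda score (108).

Q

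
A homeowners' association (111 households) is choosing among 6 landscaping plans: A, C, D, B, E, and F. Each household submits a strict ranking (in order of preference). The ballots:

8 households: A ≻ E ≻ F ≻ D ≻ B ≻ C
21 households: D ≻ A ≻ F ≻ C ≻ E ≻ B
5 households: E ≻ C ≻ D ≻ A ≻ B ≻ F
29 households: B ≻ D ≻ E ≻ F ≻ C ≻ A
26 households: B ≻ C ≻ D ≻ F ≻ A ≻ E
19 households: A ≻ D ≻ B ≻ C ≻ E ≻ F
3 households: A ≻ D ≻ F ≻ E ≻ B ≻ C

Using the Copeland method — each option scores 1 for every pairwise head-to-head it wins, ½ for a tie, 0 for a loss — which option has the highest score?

D

A: beats B, E, and F; loses to C and D → score 3.
C: beats A and E; loses to D, B, and F → score 2.
D: beats A, C, B, E, and F → score 5.
B: beats C, E, and F; loses to A and D → score 3.
E: beats F; loses to A, C, D, and B → score 1.
F: beats C; loses to A, D, B, and E → score 1.
D has the best pairwise record.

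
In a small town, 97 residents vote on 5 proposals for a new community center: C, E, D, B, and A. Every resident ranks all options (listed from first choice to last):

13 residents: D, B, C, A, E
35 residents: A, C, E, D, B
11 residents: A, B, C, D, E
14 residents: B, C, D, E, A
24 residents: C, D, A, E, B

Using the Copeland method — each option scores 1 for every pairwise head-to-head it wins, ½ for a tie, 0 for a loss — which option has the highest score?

C

C: beats E, D, B, and A → score 4.
E: beats B; loses to C, D, and A → score 1.
D: beats E, B, and A; loses to C → score 3.
B: loses to C, E, D, and A → score 0.
A: beats E and B; loses to C and D → score 2.
C has the best pairwise record.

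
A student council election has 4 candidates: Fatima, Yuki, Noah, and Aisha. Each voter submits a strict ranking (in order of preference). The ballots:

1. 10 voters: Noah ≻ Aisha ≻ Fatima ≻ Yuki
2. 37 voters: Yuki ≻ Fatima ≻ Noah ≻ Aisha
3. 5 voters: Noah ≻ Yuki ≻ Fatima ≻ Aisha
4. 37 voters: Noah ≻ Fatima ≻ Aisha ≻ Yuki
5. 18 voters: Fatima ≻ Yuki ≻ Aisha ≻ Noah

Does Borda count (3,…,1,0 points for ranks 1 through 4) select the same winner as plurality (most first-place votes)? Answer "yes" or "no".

Borda — scores: Fatima 217, Yuki 157, Noah 193, Aisha 75. Winner: Fatima.
Plurality — first-place votes: Fatima 18, Yuki 37, Noah 52, Aisha 0. Winner: Noah.
The two methods disagree.

no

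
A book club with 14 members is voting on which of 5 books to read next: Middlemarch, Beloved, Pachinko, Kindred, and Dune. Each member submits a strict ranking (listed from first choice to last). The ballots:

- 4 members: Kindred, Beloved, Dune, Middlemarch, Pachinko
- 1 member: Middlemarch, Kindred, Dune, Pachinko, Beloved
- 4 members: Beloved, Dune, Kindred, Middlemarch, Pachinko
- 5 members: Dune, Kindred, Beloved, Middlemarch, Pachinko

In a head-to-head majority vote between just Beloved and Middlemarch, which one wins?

Voters preferring Beloved to Middlemarch: 13; preferring Middlemarch to Beloved: 1.
Beloved wins the head-to-head.

Beloved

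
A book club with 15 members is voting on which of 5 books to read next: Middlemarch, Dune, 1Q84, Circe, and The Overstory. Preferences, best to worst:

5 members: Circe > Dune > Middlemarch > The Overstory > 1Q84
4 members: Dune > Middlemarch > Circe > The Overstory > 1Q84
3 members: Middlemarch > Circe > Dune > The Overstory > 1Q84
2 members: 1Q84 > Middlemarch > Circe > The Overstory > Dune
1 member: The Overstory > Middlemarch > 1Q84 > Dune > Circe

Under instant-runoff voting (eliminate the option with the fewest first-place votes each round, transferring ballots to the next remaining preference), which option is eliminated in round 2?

Round 1: Middlemarch 3, Dune 4, 1Q84 2, Circe 5, The Overstory 1. Eliminate The Overstory.
Round 2: Middlemarch 4, Dune 4, 1Q84 2, Circe 5. Eliminate 1Q84.

1Q84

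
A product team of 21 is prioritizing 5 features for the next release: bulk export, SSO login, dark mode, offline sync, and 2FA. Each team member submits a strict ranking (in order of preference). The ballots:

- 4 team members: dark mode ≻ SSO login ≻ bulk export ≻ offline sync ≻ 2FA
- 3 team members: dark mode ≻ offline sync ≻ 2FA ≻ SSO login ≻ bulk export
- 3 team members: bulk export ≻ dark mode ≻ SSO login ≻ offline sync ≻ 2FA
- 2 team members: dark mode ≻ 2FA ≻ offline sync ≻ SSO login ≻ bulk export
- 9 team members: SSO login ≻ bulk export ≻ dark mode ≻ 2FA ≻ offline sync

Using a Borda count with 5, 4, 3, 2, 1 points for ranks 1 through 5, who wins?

bulk export: 4·3 + 3·1 + 3·5 + 2·1 + 9·4 = 68
SSO login: 4·4 + 3·2 + 3·3 + 2·2 + 9·5 = 80
dark mode: 4·5 + 3·5 + 3·4 + 2·5 + 9·3 = 84
offline sync: 4·2 + 3·4 + 3·2 + 2·3 + 9·1 = 41
2FA: 4·1 + 3·3 + 3·1 + 2·4 + 9·2 = 42
dark mode has the highest Borda score (84).

dark mode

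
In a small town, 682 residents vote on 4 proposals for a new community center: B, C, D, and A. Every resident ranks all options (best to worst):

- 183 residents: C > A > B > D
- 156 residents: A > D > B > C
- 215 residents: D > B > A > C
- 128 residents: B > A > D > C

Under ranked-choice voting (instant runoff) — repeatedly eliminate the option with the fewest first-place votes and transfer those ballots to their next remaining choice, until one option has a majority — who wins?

A

Round 1: B 128, C 183, D 215, A 156. Eliminate B.
Round 2: C 183, D 215, A 284. Eliminate C.
Round 3: D 215, A 467. A has a majority.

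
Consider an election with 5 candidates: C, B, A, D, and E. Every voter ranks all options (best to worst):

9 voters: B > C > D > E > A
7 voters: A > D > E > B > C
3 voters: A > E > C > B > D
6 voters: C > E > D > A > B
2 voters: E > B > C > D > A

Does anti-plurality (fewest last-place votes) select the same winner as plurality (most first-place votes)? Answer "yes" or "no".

Anti-plurality — last-place votes: C 7, B 6, A 11, D 3, E 0. Winner: E.
Plurality — first-place votes: C 6, B 9, A 10, D 0, E 2. Winner: A.
The two methods disagree.

no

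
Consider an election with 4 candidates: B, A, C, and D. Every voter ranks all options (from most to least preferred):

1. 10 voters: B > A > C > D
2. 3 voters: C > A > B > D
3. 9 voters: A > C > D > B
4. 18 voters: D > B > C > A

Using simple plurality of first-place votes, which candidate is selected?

First-place votes: B 10, A 9, C 3, D 18.
D has the most first-place votes.

D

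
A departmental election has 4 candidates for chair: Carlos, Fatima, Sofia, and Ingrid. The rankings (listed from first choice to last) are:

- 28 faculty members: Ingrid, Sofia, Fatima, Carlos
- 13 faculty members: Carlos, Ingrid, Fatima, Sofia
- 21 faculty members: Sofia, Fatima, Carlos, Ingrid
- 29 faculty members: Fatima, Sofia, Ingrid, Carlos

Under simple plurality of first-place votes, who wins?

First-place votes: Carlos 13, Fatima 29, Sofia 21, Ingrid 28.
Fatima has the most first-place votes.

Fatima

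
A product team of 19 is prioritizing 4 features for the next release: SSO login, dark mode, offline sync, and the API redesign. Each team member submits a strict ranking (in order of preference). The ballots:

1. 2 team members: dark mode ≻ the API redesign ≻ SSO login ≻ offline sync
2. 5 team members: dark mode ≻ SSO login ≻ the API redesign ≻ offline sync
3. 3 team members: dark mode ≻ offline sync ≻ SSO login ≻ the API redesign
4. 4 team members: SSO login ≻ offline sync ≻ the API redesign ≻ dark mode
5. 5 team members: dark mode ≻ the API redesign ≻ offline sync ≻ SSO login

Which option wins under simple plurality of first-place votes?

dark mode

First-place votes: SSO login 4, dark mode 15, offline sync 0, the API redesign 0.
dark mode has the most first-place votes.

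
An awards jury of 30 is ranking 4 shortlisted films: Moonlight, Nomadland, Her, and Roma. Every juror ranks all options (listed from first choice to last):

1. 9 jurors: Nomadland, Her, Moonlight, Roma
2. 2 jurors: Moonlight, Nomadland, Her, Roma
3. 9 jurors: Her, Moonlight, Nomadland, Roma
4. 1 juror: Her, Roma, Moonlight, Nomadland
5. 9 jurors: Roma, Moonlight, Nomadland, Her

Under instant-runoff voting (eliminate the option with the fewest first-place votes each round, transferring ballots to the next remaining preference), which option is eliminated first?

Moonlight

Round 1: Moonlight 2, Nomadland 9, Her 10, Roma 9. Eliminate Moonlight.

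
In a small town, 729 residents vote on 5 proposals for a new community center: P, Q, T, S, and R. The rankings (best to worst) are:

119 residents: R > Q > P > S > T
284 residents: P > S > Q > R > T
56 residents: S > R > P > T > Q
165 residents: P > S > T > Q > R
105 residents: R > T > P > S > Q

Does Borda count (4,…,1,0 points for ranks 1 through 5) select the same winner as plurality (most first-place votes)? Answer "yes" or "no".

Borda — scores: P 2356, Q 1090, T 701, S 1795, R 1348. Winner: P.
Plurality — first-place votes: P 449, Q 0, T 0, S 56, R 224. Winner: P.
The two methods agree.

yes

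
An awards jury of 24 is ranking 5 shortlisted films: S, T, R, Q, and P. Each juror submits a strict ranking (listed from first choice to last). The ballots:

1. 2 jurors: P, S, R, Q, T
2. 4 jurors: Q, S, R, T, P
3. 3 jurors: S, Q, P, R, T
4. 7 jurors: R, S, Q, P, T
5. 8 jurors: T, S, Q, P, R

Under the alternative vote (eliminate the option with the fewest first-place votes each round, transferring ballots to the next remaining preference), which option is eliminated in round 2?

Q

Round 1: S 3, T 8, R 7, Q 4, P 2. Eliminate P.
Round 2: S 5, T 8, R 7, Q 4. Eliminate Q.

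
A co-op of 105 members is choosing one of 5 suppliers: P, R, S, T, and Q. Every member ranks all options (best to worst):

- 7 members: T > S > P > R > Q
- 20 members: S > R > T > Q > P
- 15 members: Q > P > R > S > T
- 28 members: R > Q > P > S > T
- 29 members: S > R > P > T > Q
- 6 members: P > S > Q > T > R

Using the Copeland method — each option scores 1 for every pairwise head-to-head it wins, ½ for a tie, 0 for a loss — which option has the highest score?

P: beats T; loses to R, S, and Q → score 1.
R: beats P, T, and Q; loses to S → score 3.
S: beats P, R, T, and Q → score 4.
T: beats Q; loses to P, R, and S → score 1.
Q: beats P; loses to R, S, and T → score 1.
S has the best pairwise record.

S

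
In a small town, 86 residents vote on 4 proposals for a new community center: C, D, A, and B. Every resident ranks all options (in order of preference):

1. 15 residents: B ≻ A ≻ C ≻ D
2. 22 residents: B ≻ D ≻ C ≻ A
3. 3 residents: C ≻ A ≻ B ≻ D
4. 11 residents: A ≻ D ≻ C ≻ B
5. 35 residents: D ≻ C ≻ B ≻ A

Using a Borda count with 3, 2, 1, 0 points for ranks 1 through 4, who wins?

D

C: 15·1 + 22·1 + 3·3 + 11·1 + 35·2 = 127
D: 15·0 + 22·2 + 3·0 + 11·2 + 35·3 = 171
A: 15·2 + 22·0 + 3·2 + 11·3 + 35·0 = 69
B: 15·3 + 22·3 + 3·1 + 11·0 + 35·1 = 149
D has the highest Borda score (171).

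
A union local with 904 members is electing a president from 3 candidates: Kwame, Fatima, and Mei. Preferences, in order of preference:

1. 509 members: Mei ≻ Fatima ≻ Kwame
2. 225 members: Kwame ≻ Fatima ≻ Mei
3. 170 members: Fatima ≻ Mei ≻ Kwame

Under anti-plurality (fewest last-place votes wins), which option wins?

Fatima

Last-place votes: Kwame 679, Fatima 0, Mei 225.
Fatima is ranked last by the fewest voters, so Fatima wins.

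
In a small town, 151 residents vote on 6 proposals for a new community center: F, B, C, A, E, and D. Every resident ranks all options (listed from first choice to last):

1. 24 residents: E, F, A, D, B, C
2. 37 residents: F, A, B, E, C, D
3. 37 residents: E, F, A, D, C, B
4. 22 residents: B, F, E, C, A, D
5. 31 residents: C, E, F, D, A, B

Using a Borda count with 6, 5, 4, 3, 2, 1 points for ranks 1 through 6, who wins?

F: 24·5 + 37·6 + 37·5 + 22·5 + 31·4 = 761
B: 24·2 + 37·4 + 37·1 + 22·6 + 31·1 = 396
C: 24·1 + 37·2 + 37·2 + 22·3 + 31·6 = 424
A: 24·4 + 37·5 + 37·4 + 22·2 + 31·2 = 535
E: 24·6 + 37·3 + 37·6 + 22·4 + 31·5 = 720
D: 24·3 + 37·1 + 37·3 + 22·1 + 31·3 = 335
F has the highest Borda score (761).

F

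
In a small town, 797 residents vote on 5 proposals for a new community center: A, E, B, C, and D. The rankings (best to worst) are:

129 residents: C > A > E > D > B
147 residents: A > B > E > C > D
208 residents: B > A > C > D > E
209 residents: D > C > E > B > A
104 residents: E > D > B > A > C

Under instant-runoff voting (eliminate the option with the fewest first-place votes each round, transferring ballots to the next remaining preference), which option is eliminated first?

E

Round 1: A 147, E 104, B 208, C 129, D 209. Eliminate E.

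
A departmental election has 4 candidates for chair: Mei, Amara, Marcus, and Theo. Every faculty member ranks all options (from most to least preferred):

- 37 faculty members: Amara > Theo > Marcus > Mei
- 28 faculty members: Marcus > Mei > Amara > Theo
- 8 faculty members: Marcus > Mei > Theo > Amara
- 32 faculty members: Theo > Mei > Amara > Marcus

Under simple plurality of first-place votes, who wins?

Amara

First-place votes: Mei 0, Amara 37, Marcus 36, Theo 32.
Amara has the most first-place votes.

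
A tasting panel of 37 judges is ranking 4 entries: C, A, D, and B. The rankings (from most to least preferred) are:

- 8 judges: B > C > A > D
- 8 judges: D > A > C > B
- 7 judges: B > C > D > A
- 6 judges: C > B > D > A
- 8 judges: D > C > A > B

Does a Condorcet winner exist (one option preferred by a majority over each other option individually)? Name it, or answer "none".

C

C vs A: 29–8 for C.
C vs D: 21–16 for C.
C vs B: 22–15 for C.
C beats every other option head-to-head.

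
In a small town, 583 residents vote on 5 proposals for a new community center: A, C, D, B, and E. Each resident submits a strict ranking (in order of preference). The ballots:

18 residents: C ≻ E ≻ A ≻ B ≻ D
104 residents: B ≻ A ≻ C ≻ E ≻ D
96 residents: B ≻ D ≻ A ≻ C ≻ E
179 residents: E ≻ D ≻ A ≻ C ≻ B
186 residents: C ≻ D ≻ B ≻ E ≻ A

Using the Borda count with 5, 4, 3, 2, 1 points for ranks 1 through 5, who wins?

D

A: 18·3 + 104·4 + 96·3 + 179·3 + 186·1 = 1481
C: 18·5 + 104·3 + 96·2 + 179·2 + 186·5 = 1882
D: 18·1 + 104·1 + 96·4 + 179·4 + 186·4 = 1966
B: 18·2 + 104·5 + 96·5 + 179·1 + 186·3 = 1773
E: 18·4 + 104·2 + 96·1 + 179·5 + 186·2 = 1643
D has the highest Borda score (1966).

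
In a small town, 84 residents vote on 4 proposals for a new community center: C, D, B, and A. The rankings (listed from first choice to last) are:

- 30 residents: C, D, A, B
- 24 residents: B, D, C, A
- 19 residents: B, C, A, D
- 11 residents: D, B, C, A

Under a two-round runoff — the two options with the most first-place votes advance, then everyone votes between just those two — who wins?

B

Round 1 first-place votes: C 30, D 11, B 43, A 0.
B and C advance.
Runoff: B is preferred to C by 54 voters; C by 30.
B wins the runoff.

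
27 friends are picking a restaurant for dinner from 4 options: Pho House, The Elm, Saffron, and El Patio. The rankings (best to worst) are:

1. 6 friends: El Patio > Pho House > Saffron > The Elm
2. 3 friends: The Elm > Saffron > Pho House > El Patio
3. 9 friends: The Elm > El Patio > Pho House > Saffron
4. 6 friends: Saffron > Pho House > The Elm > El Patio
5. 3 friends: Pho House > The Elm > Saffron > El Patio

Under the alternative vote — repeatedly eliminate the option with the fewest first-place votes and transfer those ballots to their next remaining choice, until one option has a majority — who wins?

The Elm

Round 1: Pho House 3, The Elm 12, Saffron 6, El Patio 6. Eliminate Pho House.
Round 2: The Elm 15, Saffron 6, El Patio 6. The Elm has a majority.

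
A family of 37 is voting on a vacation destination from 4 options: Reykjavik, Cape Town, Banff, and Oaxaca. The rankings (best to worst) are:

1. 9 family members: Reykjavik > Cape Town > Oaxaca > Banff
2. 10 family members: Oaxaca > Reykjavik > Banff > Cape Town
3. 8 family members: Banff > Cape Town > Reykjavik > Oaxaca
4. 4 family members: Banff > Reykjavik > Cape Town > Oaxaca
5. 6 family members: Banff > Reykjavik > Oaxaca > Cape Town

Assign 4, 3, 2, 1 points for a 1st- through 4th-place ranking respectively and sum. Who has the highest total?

Reykjavik: 9·4 + 10·3 + 8·2 + 4·3 + 6·3 = 112
Cape Town: 9·3 + 10·1 + 8·3 + 4·2 + 6·1 = 75
Banff: 9·1 + 10·2 + 8·4 + 4·4 + 6·4 = 101
Oaxaca: 9·2 + 10·4 + 8·1 + 4·1 + 6·2 = 82
Reykjavik has the highest Borda score (112).

Reykjavik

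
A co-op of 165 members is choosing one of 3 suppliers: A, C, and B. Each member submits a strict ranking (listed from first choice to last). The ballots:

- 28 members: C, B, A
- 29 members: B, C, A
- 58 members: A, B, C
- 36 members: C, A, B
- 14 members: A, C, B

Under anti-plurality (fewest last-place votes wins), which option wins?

Last-place votes: A 57, C 58, B 50.
B is ranked last by the fewest voters, so B wins.

B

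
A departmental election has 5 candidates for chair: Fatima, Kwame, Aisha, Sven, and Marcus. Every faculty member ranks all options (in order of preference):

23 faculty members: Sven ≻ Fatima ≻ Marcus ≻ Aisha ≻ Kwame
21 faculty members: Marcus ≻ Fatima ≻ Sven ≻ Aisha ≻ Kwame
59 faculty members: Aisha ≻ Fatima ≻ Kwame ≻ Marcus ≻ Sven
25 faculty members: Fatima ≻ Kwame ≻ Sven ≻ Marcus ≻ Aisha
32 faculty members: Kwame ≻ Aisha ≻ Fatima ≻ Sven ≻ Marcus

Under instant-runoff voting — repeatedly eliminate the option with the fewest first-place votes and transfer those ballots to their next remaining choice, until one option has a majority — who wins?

Round 1: Fatima 25, Kwame 32, Aisha 59, Sven 23, Marcus 21. Eliminate Marcus.
Round 2: Fatima 46, Kwame 32, Aisha 59, Sven 23. Eliminate Sven.
Round 3: Fatima 69, Kwame 32, Aisha 59. Eliminate Kwame.
Round 4: Fatima 69, Aisha 91. Aisha has a majority.

Aisha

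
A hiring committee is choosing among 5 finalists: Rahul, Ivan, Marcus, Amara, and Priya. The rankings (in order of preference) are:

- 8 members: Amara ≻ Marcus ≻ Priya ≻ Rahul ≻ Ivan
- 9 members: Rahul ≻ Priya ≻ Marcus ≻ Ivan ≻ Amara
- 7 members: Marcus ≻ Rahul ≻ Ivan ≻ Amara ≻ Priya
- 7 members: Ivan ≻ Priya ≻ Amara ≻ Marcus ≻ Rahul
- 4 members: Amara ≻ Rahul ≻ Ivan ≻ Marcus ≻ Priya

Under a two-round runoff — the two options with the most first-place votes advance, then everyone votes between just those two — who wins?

Amara

Round 1 first-place votes: Rahul 9, Ivan 7, Marcus 7, Amara 12, Priya 0.
Amara and Rahul advance.
Runoff: Amara is preferred to Rahul by 19 voters; Rahul by 16.
Amara wins the runoff.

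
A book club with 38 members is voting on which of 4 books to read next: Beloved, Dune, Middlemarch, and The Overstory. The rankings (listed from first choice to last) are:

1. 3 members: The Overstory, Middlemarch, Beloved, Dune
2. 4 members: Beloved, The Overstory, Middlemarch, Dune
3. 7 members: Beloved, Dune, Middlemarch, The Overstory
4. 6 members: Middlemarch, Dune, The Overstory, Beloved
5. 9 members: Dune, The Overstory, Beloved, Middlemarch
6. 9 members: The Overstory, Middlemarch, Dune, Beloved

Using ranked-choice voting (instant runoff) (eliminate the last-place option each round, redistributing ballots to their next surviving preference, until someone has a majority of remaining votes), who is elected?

Round 1: Beloved 11, Dune 9, Middlemarch 6, The Overstory 12. Eliminate Middlemarch.
Round 2: Beloved 11, Dune 15, The Overstory 12. Eliminate Beloved.
Round 3: Dune 22, The Overstory 16. Dune has a majority.

Dune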